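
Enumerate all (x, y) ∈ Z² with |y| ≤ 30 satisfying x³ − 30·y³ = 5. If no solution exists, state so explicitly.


The equation is x³ - 30y³ = 5. For fixed y, x³ = 30·y³ + 5, so a solution requires the RHS to be a perfect cube.
Strategy: iterate y from -30 to 30, compute RHS = 30·y³ + 5, and check whether it is a (positive or negative) perfect cube.
Check small values of y:
  y = 0: RHS = 5 is not a perfect cube.
  y = 1: RHS = 35 is not a perfect cube.
  y = -1: RHS = -25 is not a perfect cube.
  y = 2: RHS = 245 is not a perfect cube.
  y = -2: RHS = -235 is not a perfect cube.
  y = 3: RHS = 815 is not a perfect cube.
  y = -3: RHS = -805 is not a perfect cube.
Continuing the search up to |y| = 30 finds no solutions either.
No (x, y) in the scanned range satisfies the equation.

No integer solutions with |y| ≤ 30.


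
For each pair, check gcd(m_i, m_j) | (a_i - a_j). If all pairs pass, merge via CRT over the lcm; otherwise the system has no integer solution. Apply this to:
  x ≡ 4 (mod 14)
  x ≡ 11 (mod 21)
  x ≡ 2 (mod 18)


Moduli 14, 21, 18 are not pairwise coprime, so CRT works modulo lcm(m_i) when all pairwise compatibility conditions hold.
Pairwise compatibility: gcd(m_i, m_j) must divide a_i - a_j for every pair.
Merge one congruence at a time:
  Start: x ≡ 4 (mod 14).
  Combine with x ≡ 11 (mod 21): gcd(14, 21) = 7; 11 - 4 = 7, which IS divisible by 7, so compatible.
    Write x = 4 + 14·t and substitute into x ≡ 11 (mod 21): 14·t ≡ 11 − 4 = 7 (mod 21).
    Divide the congruence (and modulus) by g = 7: 2·t ≡ 1 (mod 3).
    The inverse of 2 mod 3 is 2 (since 2·2 = 4 = 1·3 + 1), so t ≡ 2·1 = 2 ≡ 2 (mod 3).
    Then x = 4 + 14·2 = 32, valid modulo lcm(14, 21) = 42: x ≡ 32 (mod 42).
  Combine with x ≡ 2 (mod 18): gcd(42, 18) = 6; 2 - 32 = -30, which IS divisible by 6, so compatible.
    Write x = 32 + 42·t and substitute into x ≡ 2 (mod 18): 42·t ≡ 2 − 32 = -30 (mod 18).
    Divide the congruence (and modulus) by g = 6: 7·t ≡ -5 (mod 3).
    Reduce coefficients mod 3: 1·t ≡ 1 (mod 3).
    So t ≡ 1 (mod 3).
    Then x = 32 + 42·1 = 74, valid modulo lcm(42, 18) = 126: x ≡ 74 (mod 126).
Verify: 74 mod 14 = 4, 74 mod 21 = 11, 74 mod 18 = 2.

x ≡ 74 (mod 126).


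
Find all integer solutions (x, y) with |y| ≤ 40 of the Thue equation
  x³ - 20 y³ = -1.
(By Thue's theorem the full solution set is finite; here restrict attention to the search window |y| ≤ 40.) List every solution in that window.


The equation is x³ - 20y³ = -1. For fixed y, x³ = 20·y³ − 1, so a solution requires the RHS to be a perfect cube.
Strategy: iterate y from -40 to 40, compute RHS = 20·y³ − 1, and check whether it is a (positive or negative) perfect cube.
Check small values of y:
  y = 0: RHS = -1 = (-1)³ ⇒ x = -1 works.
  y = 1: RHS = 19 is not a perfect cube.
  y = -1: RHS = -21 is not a perfect cube.
  y = 2: RHS = 159 is not a perfect cube.
  y = -2: RHS = -161 is not a perfect cube.
  y = 3: RHS = 539 is not a perfect cube.
  y = -3: RHS = -541 is not a perfect cube.
Continuing, at y = 7: RHS = 6859 = (19)³ ⇒ x = 19 works.
Searching the remaining y in |y| ≤ 40 finds no further solutions.
Collected solutions: (-1, 0), (19, 7).

Solutions (with |y| ≤ 40): (-1, 0), (19, 7).


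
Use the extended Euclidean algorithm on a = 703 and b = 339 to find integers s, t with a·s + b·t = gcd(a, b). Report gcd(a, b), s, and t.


Euclidean algorithm on (703, 339) — divide until remainder is 0:
  703 = 2 · 339 + 25
  339 = 13 · 25 + 14
  25 = 1 · 14 + 11
  14 = 1 · 11 + 3
  11 = 3 · 3 + 2
  3 = 1 · 2 + 1
  2 = 2 · 1 + 0
gcd(703, 339) = 1.
Track Bezout coefficients alongside the remainders: start with r₀ = 703 = a·1 + b·0 (s = 1, t = 0) and r₁ = 339 = a·0 + b·1 (s = 0, t = 1); each new remainder r_{k+1} = r_{k-1} − q_k·r_k inherits s_{k+1} = s_{k-1} − q_k·s_k, t_{k+1} = t_{k-1} − q_k·t_k, so r_k = a·s_k + b·t_k at every step:
  q = 2: r = 25, s = 1 − 2·0 = 1, t = 0 − 2·1 = -2  (check: 703·1 + 339·(-2) = 25)
  q = 13: r = 14, s = 0 − 13·1 = -13, t = 1 − 13·(-2) = 27  (check: 703·(-13) + 339·27 = 14)
  q = 1: r = 11, s = 1 − 1·(-13) = 14, t = -2 − 1·27 = -29  (check: 703·14 + 339·(-29) = 11)
  q = 1: r = 3, s = -13 − 1·14 = -27, t = 27 − 1·(-29) = 56  (check: 703·(-27) + 339·56 = 3)
  q = 3: r = 2, s = 14 − 3·(-27) = 95, t = -29 − 3·56 = -197  (check: 703·95 + 339·(-197) = 2)
  q = 1: r = 1, s = -27 − 1·95 = -122, t = 56 − 1·(-197) = 253  (check: 703·(-122) + 339·253 = 1)
The row with r = 1 (the gcd) gives the Bezout coefficients s = -122, t = 253.
Result: 703 · (-122) + 339 · (253) = 1.

gcd(703, 339) = 1; s = -122, t = 253 (check: 703·(-122) + 339·253 = 1).


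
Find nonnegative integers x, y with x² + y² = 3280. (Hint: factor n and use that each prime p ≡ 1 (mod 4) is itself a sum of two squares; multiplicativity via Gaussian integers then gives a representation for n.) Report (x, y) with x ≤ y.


Step 1: Factor n = 3280 = 2^4 · 5 · 41.
Step 2: Check the mod-4 condition on each prime factor: 2 = 2 (special); 5 ≡ 1 (mod 4), exponent 1; 41 ≡ 1 (mod 4), exponent 1.
All primes ≡ 3 (mod 4) appear to even exponent (or don't appear), so by the two-squares theorem n IS expressible as a sum of two squares.
Step 3: Build a representation. Group n = k² · m with k = 4 and m = 5 · 41 = 205 (a product of primes ≡ 1 (mod 4)); a representation of m scales to one of n via (k·x)² + (k·y)² = k²(x² + y²). Each prime p ≡ 1 (mod 4) is itself a sum of two squares; find a² by testing p − a² for a perfect square:
  5: 5 − 1² = 4 = 2² ⇒ 5 = 1² + 2².
  41: 41 − 1² = 40, 41 − 2² = 37, 41 − 3² = 32, 41 − 4² = 25 = 5² ⇒ 41 = 4² + 5².
  Combine using the Brahmagupta–Fibonacci identity (a² + b²)(c² + d²) = (ac − bd)² + (ad + bc)² = (ac + bd)² + (ad − bc)²:
  5 · 41 = 205: from (1² + 2²)(4² + 5²), take (1·4 − 2·5, 1·5 + 2·4) = (4 − 10, 5 + 8) = (-6, 13); dropping signs (only squares matter) gives (6, 13); check 6² + 13² = 36 + 169 = 205 ✓.
  Scale by k = 4: (4·6, 4·13) = (24, 52).
Step 4: Order so x ≤ y and verify: 24² + 52² = 576 + 2704 = 3280 = n. ✓

n = 3280 = 24² + 52² (one valid representation with x ≤ y).


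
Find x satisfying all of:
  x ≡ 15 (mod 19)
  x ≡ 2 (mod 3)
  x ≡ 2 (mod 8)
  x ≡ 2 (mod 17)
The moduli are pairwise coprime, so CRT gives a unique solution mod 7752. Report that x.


Product of moduli M = 19 · 3 · 8 · 17 = 7752.
Merge one congruence at a time:
  Start: x ≡ 15 (mod 19).
  Combine with x ≡ 2 (mod 3); new modulus lcm = 57.
    Write x = 15 + 19·t and substitute into x ≡ 2 (mod 3): 19·t ≡ 2 − 15 = -13 (mod 3).
    Reduce coefficients mod 3: 1·t ≡ 2 (mod 3).
    So t ≡ 2 (mod 3).
    Then x = 15 + 19·2 = 53, valid modulo lcm(19, 3) = 57: x ≡ 53 (mod 57).
  Combine with x ≡ 2 (mod 8); new modulus lcm = 456.
    Write x = 53 + 57·t and substitute into x ≡ 2 (mod 8): 57·t ≡ 2 − 53 = -51 (mod 8).
    Reduce coefficients mod 8: 1·t ≡ 5 (mod 8).
    So t ≡ 5 (mod 8).
    Then x = 53 + 57·5 = 338, valid modulo lcm(57, 8) = 456: x ≡ 338 (mod 456).
  Combine with x ≡ 2 (mod 17); new modulus lcm = 7752.
    Write x = 338 + 456·t and substitute into x ≡ 2 (mod 17): 456·t ≡ 2 − 338 = -336 (mod 17).
    Reduce coefficients mod 17: 14·t ≡ 4 (mod 17).
    The inverse of 14 mod 17 is 11 (since 14·11 = 154 = 9·17 + 1), so t ≡ 11·4 = 44 ≡ 10 (mod 17).
    Then x = 338 + 456·10 = 4898, valid modulo lcm(456, 17) = 7752: x ≡ 4898 (mod 7752).
Verify against each original: 4898 mod 19 = 15, 4898 mod 3 = 2, 4898 mod 8 = 2, 4898 mod 17 = 2.

x ≡ 4898 (mod 7752).


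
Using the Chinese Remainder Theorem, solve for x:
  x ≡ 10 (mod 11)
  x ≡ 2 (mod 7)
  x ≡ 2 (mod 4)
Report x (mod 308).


Moduli 11, 7, 4 are pairwise coprime; by CRT there is a unique solution modulo M = 11 · 7 · 4 = 308.
Solve pairwise, accumulating the modulus:
  Start with x ≡ 10 (mod 11).
  Combine with x ≡ 2 (mod 7): since gcd(11, 7) = 1, we get a unique residue mod 77.
    Write x = 10 + 11·t and substitute into x ≡ 2 (mod 7): 11·t ≡ 2 − 10 = -8 (mod 7).
    Reduce coefficients mod 7: 4·t ≡ 6 (mod 7).
    The inverse of 4 mod 7 is 2 (since 4·2 = 8 = 1·7 + 1), so t ≡ 2·6 = 12 ≡ 5 (mod 7).
    Then x = 10 + 11·5 = 65, valid modulo lcm(11, 7) = 77: x ≡ 65 (mod 77).
  Combine with x ≡ 2 (mod 4): since gcd(77, 4) = 1, we get a unique residue mod 308.
    Write x = 65 + 77·t and substitute into x ≡ 2 (mod 4): 77·t ≡ 2 − 65 = -63 (mod 4).
    Reduce coefficients mod 4: 1·t ≡ 1 (mod 4).
    So t ≡ 1 (mod 4).
    Then x = 65 + 77·1 = 142, valid modulo lcm(77, 4) = 308: x ≡ 142 (mod 308).
Verify: 142 mod 11 = 10 ✓, 142 mod 7 = 2 ✓, 142 mod 4 = 2 ✓.

x ≡ 142 (mod 308).


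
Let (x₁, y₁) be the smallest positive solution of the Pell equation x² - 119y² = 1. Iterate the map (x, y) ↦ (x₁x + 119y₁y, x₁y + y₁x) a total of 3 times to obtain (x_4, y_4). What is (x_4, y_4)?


Step 1: Find the fundamental solution (x₁, y₁) of x² - 119y² = 1.
  Expand √119 as a continued fraction. a₀ = ⌊√119⌋ = 10; iterate m_{k+1} = d_k·a_k − m_k, d_{k+1} = (119 − m_{k+1}²)/d_k, a_{k+1} = ⌊(a₀ + m_{k+1})/d_{k+1}⌋ (starting m₀ = 0, d₀ = 1), with convergents p_k = a_k·p_{k-1} + p_{k-2}, q_k = a_k·q_{k-1} + q_{k-2} (p₋₁ = 1, q₋₁ = 0):
  k = 0: a₀ = 10; p₀/q₀ = 10/1; p₀² − 119·q₀² = 100 − 119 = -19.
  k = 1: m = 10, d = 19, a = ⌊(10 + 10)/19⌋ = 1; p/q = (1·10 + 1)/(1·1 + 0) = 11/1; p² − 119·q² = 121 − 119 = 2.
  k = 2: m = 9, d = 2, a = ⌊(10 + 9)/2⌋ = 9; p/q = (9·11 + 10)/(9·1 + 1) = 109/10; p² − 119·q² = 11881 − 11900 = -19.
  k = 3: m = 9, d = 19, a = ⌊(10 + 9)/19⌋ = 1; p/q = (1·109 + 11)/(1·10 + 1) = 120/11; p² − 119·q² = 14400 − 14399 = 1.
  The first convergent with p² − 119·q² = 1 gives the fundamental solution (x₁, y₁) = (120, 11).
Step 2: Apply the recurrence (x_{n+1}, y_{n+1}) = (x₁x_n + 119y₁y_n, x₁y_n + y₁x_n) repeatedly.
  From (x_1, y_1) = (120, 11): x_2 = 120·120 + 119·11·11 = 28799; y_2 = 120·11 + 11·120 = 2640.
  From (x_2, y_2) = (28799, 2640): x_3 = 120·28799 + 119·11·2640 = 6911640; y_3 = 120·2640 + 11·28799 = 633589.
  From (x_3, y_3) = (6911640, 633589): x_4 = 120·6911640 + 119·11·633589 = 1658764801; y_4 = 120·633589 + 11·6911640 = 152058720.
Step 3: Verify x_4² - 119·y_4² = 2751500665036569601 - 2751500665036569600 = 1 (should be 1). ✓

(x_1, y_1) = (120, 11); (x_4, y_4) = (1658764801, 152058720).


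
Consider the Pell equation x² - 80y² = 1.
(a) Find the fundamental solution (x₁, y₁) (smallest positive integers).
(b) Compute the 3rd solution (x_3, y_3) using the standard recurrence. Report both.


Step 1: Find the fundamental solution (x₁, y₁) of x² - 80y² = 1.
  Expand √80 as a continued fraction. a₀ = ⌊√80⌋ = 8; iterate m_{k+1} = d_k·a_k − m_k, d_{k+1} = (80 − m_{k+1}²)/d_k, a_{k+1} = ⌊(a₀ + m_{k+1})/d_{k+1}⌋ (starting m₀ = 0, d₀ = 1), with convergents p_k = a_k·p_{k-1} + p_{k-2}, q_k = a_k·q_{k-1} + q_{k-2} (p₋₁ = 1, q₋₁ = 0):
  k = 0: a₀ = 8; p₀/q₀ = 8/1; p₀² − 80·q₀² = 64 − 80 = -16.
  k = 1: m = 8, d = 16, a = ⌊(8 + 8)/16⌋ = 1; p/q = (1·8 + 1)/(1·1 + 0) = 9/1; p² − 80·q² = 81 − 80 = 1.
  The first convergent with p² − 80·q² = 1 gives the fundamental solution (x₁, y₁) = (9, 1).
Step 2: Apply the recurrence (x_{n+1}, y_{n+1}) = (x₁x_n + 80y₁y_n, x₁y_n + y₁x_n) repeatedly.
  From (x_1, y_1) = (9, 1): x_2 = 9·9 + 80·1·1 = 161; y_2 = 9·1 + 1·9 = 18.
  From (x_2, y_2) = (161, 18): x_3 = 9·161 + 80·1·18 = 2889; y_3 = 9·18 + 1·161 = 323.
Step 3: Verify x_3² - 80·y_3² = 8346321 - 8346320 = 1 (should be 1). ✓

(x_1, y_1) = (9, 1); (x_3, y_3) = (2889, 323).


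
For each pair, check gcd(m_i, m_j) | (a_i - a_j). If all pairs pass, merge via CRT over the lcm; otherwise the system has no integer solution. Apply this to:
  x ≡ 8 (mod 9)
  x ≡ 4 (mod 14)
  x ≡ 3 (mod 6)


Moduli 9, 14, 6 are not pairwise coprime, so CRT works modulo lcm(m_i) when all pairwise compatibility conditions hold.
Pairwise compatibility: gcd(m_i, m_j) must divide a_i - a_j for every pair.
Merge one congruence at a time:
  Start: x ≡ 8 (mod 9).
  Combine with x ≡ 4 (mod 14): gcd(9, 14) = 1; 4 - 8 = -4, which IS divisible by 1, so compatible.
    Write x = 8 + 9·t and substitute into x ≡ 4 (mod 14): 9·t ≡ 4 − 8 = -4 (mod 14).
    Reduce coefficients mod 14: 9·t ≡ 10 (mod 14).
    The inverse of 9 mod 14 is 11 (since 9·11 = 99 = 7·14 + 1), so t ≡ 11·10 = 110 ≡ 12 (mod 14).
    Then x = 8 + 9·12 = 116, valid modulo lcm(9, 14) = 126: x ≡ 116 (mod 126).
  Combine with x ≡ 3 (mod 6): gcd(126, 6) = 6, and 3 - 116 = -113 is NOT divisible by 6.
    ⇒ system is inconsistent (no integer solution).

No solution (the system is inconsistent).


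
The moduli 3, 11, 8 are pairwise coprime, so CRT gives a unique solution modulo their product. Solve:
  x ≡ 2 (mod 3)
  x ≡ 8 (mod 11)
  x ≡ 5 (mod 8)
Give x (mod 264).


Moduli 3, 11, 8 are pairwise coprime; by CRT there is a unique solution modulo M = 3 · 11 · 8 = 264.
Solve pairwise, accumulating the modulus:
  Start with x ≡ 2 (mod 3).
  Combine with x ≡ 8 (mod 11): since gcd(3, 11) = 1, we get a unique residue mod 33.
    Write x = 2 + 3·t and substitute into x ≡ 8 (mod 11): 3·t ≡ 8 − 2 = 6 (mod 11).
    The inverse of 3 mod 11 is 4 (since 3·4 = 12 = 1·11 + 1), so t ≡ 4·6 = 24 ≡ 2 (mod 11).
    Then x = 2 + 3·2 = 8, valid modulo lcm(3, 11) = 33: x ≡ 8 (mod 33).
  Combine with x ≡ 5 (mod 8): since gcd(33, 8) = 1, we get a unique residue mod 264.
    Write x = 8 + 33·t and substitute into x ≡ 5 (mod 8): 33·t ≡ 5 − 8 = -3 (mod 8).
    Reduce coefficients mod 8: 1·t ≡ 5 (mod 8).
    So t ≡ 5 (mod 8).
    Then x = 8 + 33·5 = 173, valid modulo lcm(33, 8) = 264: x ≡ 173 (mod 264).
Verify: 173 mod 3 = 2 ✓, 173 mod 11 = 8 ✓, 173 mod 8 = 5 ✓.

x ≡ 173 (mod 264).


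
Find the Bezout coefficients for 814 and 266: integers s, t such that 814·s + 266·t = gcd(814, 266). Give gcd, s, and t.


Euclidean algorithm on (814, 266) — divide until remainder is 0:
  814 = 3 · 266 + 16
  266 = 16 · 16 + 10
  16 = 1 · 10 + 6
  10 = 1 · 6 + 4
  6 = 1 · 4 + 2
  4 = 2 · 2 + 0
gcd(814, 266) = 2.
Track Bezout coefficients alongside the remainders: start with r₀ = 814 = a·1 + b·0 (s = 1, t = 0) and r₁ = 266 = a·0 + b·1 (s = 0, t = 1); each new remainder r_{k+1} = r_{k-1} − q_k·r_k inherits s_{k+1} = s_{k-1} − q_k·s_k, t_{k+1} = t_{k-1} − q_k·t_k, so r_k = a·s_k + b·t_k at every step:
  q = 3: r = 16, s = 1 − 3·0 = 1, t = 0 − 3·1 = -3  (check: 814·1 + 266·(-3) = 16)
  q = 16: r = 10, s = 0 − 16·1 = -16, t = 1 − 16·(-3) = 49  (check: 814·(-16) + 266·49 = 10)
  q = 1: r = 6, s = 1 − 1·(-16) = 17, t = -3 − 1·49 = -52  (check: 814·17 + 266·(-52) = 6)
  q = 1: r = 4, s = -16 − 1·17 = -33, t = 49 − 1·(-52) = 101  (check: 814·(-33) + 266·101 = 4)
  q = 1: r = 2, s = 17 − 1·(-33) = 50, t = -52 − 1·101 = -153  (check: 814·50 + 266·(-153) = 2)
The row with r = 2 (the gcd) gives the Bezout coefficients s = 50, t = -153.
Result: 814 · (50) + 266 · (-153) = 2.

gcd(814, 266) = 2; s = 50, t = -153 (check: 814·50 + 266·(-153) = 2).


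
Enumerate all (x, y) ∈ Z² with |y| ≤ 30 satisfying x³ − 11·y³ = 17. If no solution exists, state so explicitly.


The equation is x³ - 11y³ = 17. For fixed y, x³ = 11·y³ + 17, so a solution requires the RHS to be a perfect cube.
Strategy: iterate y from -30 to 30, compute RHS = 11·y³ + 17, and check whether it is a (positive or negative) perfect cube.
Check small values of y:
  y = 0: RHS = 17 is not a perfect cube.
  y = 1: RHS = 28 is not a perfect cube.
  y = -1: RHS = 6 is not a perfect cube.
  y = 2: RHS = 105 is not a perfect cube.
  y = -2: RHS = -71 is not a perfect cube.
  y = 3: RHS = 314 is not a perfect cube.
  y = -3: RHS = -280 is not a perfect cube.
Continuing the search up to |y| = 30 finds no solutions either.
No (x, y) in the scanned range satisfies the equation.

No integer solutions with |y| ≤ 30.


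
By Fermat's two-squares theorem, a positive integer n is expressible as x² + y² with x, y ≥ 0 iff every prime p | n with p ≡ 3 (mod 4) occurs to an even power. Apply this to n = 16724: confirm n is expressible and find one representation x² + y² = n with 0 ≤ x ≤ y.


Step 1: Factor n = 16724 = 2^2 · 37 · 113.
Step 2: Check the mod-4 condition on each prime factor: 2 = 2 (special); 37 ≡ 1 (mod 4), exponent 1; 113 ≡ 1 (mod 4), exponent 1.
All primes ≡ 3 (mod 4) appear to even exponent (or don't appear), so by the two-squares theorem n IS expressible as a sum of two squares.
Step 3: Build a representation. Group n = k² · m with k = 2 and m = 37 · 113 = 4181 (a product of primes ≡ 1 (mod 4)); a representation of m scales to one of n via (k·x)² + (k·y)² = k²(x² + y²). Each prime p ≡ 1 (mod 4) is itself a sum of two squares; find a² by testing p − a² for a perfect square:
  37: 37 − 1² = 36 = 6² ⇒ 37 = 1² + 6².
  113: 113 − 1² = 112, 113 − 2² = 109, 113 − 3² = 104, 113 − 4² = 97, 113 − 5² = 88, 113 − 6² = 77, 113 − 7² = 64 = 8² ⇒ 113 = 7² + 8².
  Combine using the Brahmagupta–Fibonacci identity (a² + b²)(c² + d²) = (ac − bd)² + (ad + bc)² = (ac + bd)² + (ad − bc)²:
  37 · 113 = 4181: from (1² + 6²)(7² + 8²), take (1·7 − 6·8, 1·8 + 6·7) = (7 − 48, 8 + 42) = (-41, 50); dropping signs (only squares matter) gives (41, 50); check 41² + 50² = 1681 + 2500 = 4181 ✓.
  Scale by k = 2: (2·41, 2·50) = (82, 100).
Step 4: Order so x ≤ y and verify: 82² + 100² = 6724 + 10000 = 16724 = n. ✓

n = 16724 = 82² + 100² (one valid representation with x ≤ y).


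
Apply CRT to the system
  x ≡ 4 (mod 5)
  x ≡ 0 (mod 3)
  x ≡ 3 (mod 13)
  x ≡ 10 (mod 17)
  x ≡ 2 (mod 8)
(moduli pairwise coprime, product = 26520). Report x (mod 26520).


Product of moduli M = 5 · 3 · 13 · 17 · 8 = 26520.
Merge one congruence at a time:
  Start: x ≡ 4 (mod 5).
  Combine with x ≡ 0 (mod 3); new modulus lcm = 15.
    Write x = 4 + 5·t and substitute into x ≡ 0 (mod 3): 5·t ≡ 0 − 4 = -4 (mod 3).
    Reduce coefficients mod 3: 2·t ≡ 2 (mod 3).
    The inverse of 2 mod 3 is 2 (since 2·2 = 4 = 1·3 + 1), so t ≡ 2·2 = 4 ≡ 1 (mod 3).
    Then x = 4 + 5·1 = 9, valid modulo lcm(5, 3) = 15: x ≡ 9 (mod 15).
  Combine with x ≡ 3 (mod 13); new modulus lcm = 195.
    Write x = 9 + 15·t and substitute into x ≡ 3 (mod 13): 15·t ≡ 3 − 9 = -6 (mod 13).
    Reduce coefficients mod 13: 2·t ≡ 7 (mod 13).
    The inverse of 2 mod 13 is 7 (since 2·7 = 14 = 1·13 + 1), so t ≡ 7·7 = 49 ≡ 10 (mod 13).
    Then x = 9 + 15·10 = 159, valid modulo lcm(15, 13) = 195: x ≡ 159 (mod 195).
  Combine with x ≡ 10 (mod 17); new modulus lcm = 3315.
    Write x = 159 + 195·t and substitute into x ≡ 10 (mod 17): 195·t ≡ 10 − 159 = -149 (mod 17).
    Reduce coefficients mod 17: 8·t ≡ 4 (mod 17).
    The inverse of 8 mod 17 is 15 (since 8·15 = 120 = 7·17 + 1), so t ≡ 15·4 = 60 ≡ 9 (mod 17).
    Then x = 159 + 195·9 = 1914, valid modulo lcm(195, 17) = 3315: x ≡ 1914 (mod 3315).
  Combine with x ≡ 2 (mod 8); new modulus lcm = 26520.
    Write x = 1914 + 3315·t and substitute into x ≡ 2 (mod 8): 3315·t ≡ 2 − 1914 = -1912 (mod 8).
    Reduce coefficients mod 8: 3·t ≡ 0 (mod 8).
    The inverse of 3 mod 8 is 3 (since 3·3 = 9 = 1·8 + 1), so t ≡ 3·0 = 0 ≡ 0 (mod 8).
    Then x = 1914 + 3315·0 = 1914, valid modulo lcm(3315, 8) = 26520: x ≡ 1914 (mod 26520).
Verify against each original: 1914 mod 5 = 4, 1914 mod 3 = 0, 1914 mod 13 = 3, 1914 mod 17 = 10, 1914 mod 8 = 2.

x ≡ 1914 (mod 26520).


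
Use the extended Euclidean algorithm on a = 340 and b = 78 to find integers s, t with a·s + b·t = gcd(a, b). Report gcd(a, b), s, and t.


Euclidean algorithm on (340, 78) — divide until remainder is 0:
  340 = 4 · 78 + 28
  78 = 2 · 28 + 22
  28 = 1 · 22 + 6
  22 = 3 · 6 + 4
  6 = 1 · 4 + 2
  4 = 2 · 2 + 0
gcd(340, 78) = 2.
Track Bezout coefficients alongside the remainders: start with r₀ = 340 = a·1 + b·0 (s = 1, t = 0) and r₁ = 78 = a·0 + b·1 (s = 0, t = 1); each new remainder r_{k+1} = r_{k-1} − q_k·r_k inherits s_{k+1} = s_{k-1} − q_k·s_k, t_{k+1} = t_{k-1} − q_k·t_k, so r_k = a·s_k + b·t_k at every step:
  q = 4: r = 28, s = 1 − 4·0 = 1, t = 0 − 4·1 = -4  (check: 340·1 + 78·(-4) = 28)
  q = 2: r = 22, s = 0 − 2·1 = -2, t = 1 − 2·(-4) = 9  (check: 340·(-2) + 78·9 = 22)
  q = 1: r = 6, s = 1 − 1·(-2) = 3, t = -4 − 1·9 = -13  (check: 340·3 + 78·(-13) = 6)
  q = 3: r = 4, s = -2 − 3·3 = -11, t = 9 − 3·(-13) = 48  (check: 340·(-11) + 78·48 = 4)
  q = 1: r = 2, s = 3 − 1·(-11) = 14, t = -13 − 1·48 = -61  (check: 340·14 + 78·(-61) = 2)
The row with r = 2 (the gcd) gives the Bezout coefficients s = 14, t = -61.
Result: 340 · (14) + 78 · (-61) = 2.

gcd(340, 78) = 2; s = 14, t = -61 (check: 340·14 + 78·(-61) = 2).


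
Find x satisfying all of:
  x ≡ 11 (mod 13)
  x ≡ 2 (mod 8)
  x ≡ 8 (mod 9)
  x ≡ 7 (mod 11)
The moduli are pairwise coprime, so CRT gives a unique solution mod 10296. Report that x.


Product of moduli M = 13 · 8 · 9 · 11 = 10296.
Merge one congruence at a time:
  Start: x ≡ 11 (mod 13).
  Combine with x ≡ 2 (mod 8); new modulus lcm = 104.
    Write x = 11 + 13·t and substitute into x ≡ 2 (mod 8): 13·t ≡ 2 − 11 = -9 (mod 8).
    Reduce coefficients mod 8: 5·t ≡ 7 (mod 8).
    The inverse of 5 mod 8 is 5 (since 5·5 = 25 = 3·8 + 1), so t ≡ 5·7 = 35 ≡ 3 (mod 8).
    Then x = 11 + 13·3 = 50, valid modulo lcm(13, 8) = 104: x ≡ 50 (mod 104).
  Combine with x ≡ 8 (mod 9); new modulus lcm = 936.
    Write x = 50 + 104·t and substitute into x ≡ 8 (mod 9): 104·t ≡ 8 − 50 = -42 (mod 9).
    Reduce coefficients mod 9: 5·t ≡ 3 (mod 9).
    The inverse of 5 mod 9 is 2 (since 5·2 = 10 = 1·9 + 1), so t ≡ 2·3 = 6 ≡ 6 (mod 9).
    Then x = 50 + 104·6 = 674, valid modulo lcm(104, 9) = 936: x ≡ 674 (mod 936).
  Combine with x ≡ 7 (mod 11); new modulus lcm = 10296.
    Write x = 674 + 936·t and substitute into x ≡ 7 (mod 11): 936·t ≡ 7 − 674 = -667 (mod 11).
    Reduce coefficients mod 11: 1·t ≡ 4 (mod 11).
    So t ≡ 4 (mod 11).
    Then x = 674 + 936·4 = 4418, valid modulo lcm(936, 11) = 10296: x ≡ 4418 (mod 10296).
Verify against each original: 4418 mod 13 = 11, 4418 mod 8 = 2, 4418 mod 9 = 8, 4418 mod 11 = 7.

x ≡ 4418 (mod 10296).


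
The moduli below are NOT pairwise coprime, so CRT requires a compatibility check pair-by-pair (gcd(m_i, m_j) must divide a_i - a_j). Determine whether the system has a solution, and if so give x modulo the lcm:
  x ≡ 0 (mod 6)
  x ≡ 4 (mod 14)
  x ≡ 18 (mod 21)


Moduli 6, 14, 21 are not pairwise coprime, so CRT works modulo lcm(m_i) when all pairwise compatibility conditions hold.
Pairwise compatibility: gcd(m_i, m_j) must divide a_i - a_j for every pair.
Merge one congruence at a time:
  Start: x ≡ 0 (mod 6).
  Combine with x ≡ 4 (mod 14): gcd(6, 14) = 2; 4 - 0 = 4, which IS divisible by 2, so compatible.
    Write x = 0 + 6·t and substitute into x ≡ 4 (mod 14): 6·t ≡ 4 − 0 = 4 (mod 14).
    Divide the congruence (and modulus) by g = 2: 3·t ≡ 2 (mod 7).
    The inverse of 3 mod 7 is 5 (since 3·5 = 15 = 2·7 + 1), so t ≡ 5·2 = 10 ≡ 3 (mod 7).
    Then x = 0 + 6·3 = 18, valid modulo lcm(6, 14) = 42: x ≡ 18 (mod 42).
  Combine with x ≡ 18 (mod 21): gcd(42, 21) = 21; 18 - 18 = 0, which IS divisible by 21, so compatible.
    Write x = 18 + 42·t and substitute into x ≡ 18 (mod 21): 42·t ≡ 18 − 18 = 0 (mod 21).
    Divide the congruence (and modulus) by g = 21: 2·t ≡ 0 (mod 1).
    Modulo 1 every t works; take t = 0.
    Then x = 18 + 42·0 = 18, valid modulo lcm(42, 21) = 42: x ≡ 18 (mod 42).
Verify: 18 mod 6 = 0, 18 mod 14 = 4, 18 mod 21 = 18.

x ≡ 18 (mod 42).


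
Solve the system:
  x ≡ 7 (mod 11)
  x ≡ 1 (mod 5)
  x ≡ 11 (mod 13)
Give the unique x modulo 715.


Moduli 11, 5, 13 are pairwise coprime; by CRT there is a unique solution modulo M = 11 · 5 · 13 = 715.
Solve pairwise, accumulating the modulus:
  Start with x ≡ 7 (mod 11).
  Combine with x ≡ 1 (mod 5): since gcd(11, 5) = 1, we get a unique residue mod 55.
    Write x = 7 + 11·t and substitute into x ≡ 1 (mod 5): 11·t ≡ 1 − 7 = -6 (mod 5).
    Reduce coefficients mod 5: 1·t ≡ 4 (mod 5).
    So t ≡ 4 (mod 5).
    Then x = 7 + 11·4 = 51, valid modulo lcm(11, 5) = 55: x ≡ 51 (mod 55).
  Combine with x ≡ 11 (mod 13): since gcd(55, 13) = 1, we get a unique residue mod 715.
    Write x = 51 + 55·t and substitute into x ≡ 11 (mod 13): 55·t ≡ 11 − 51 = -40 (mod 13).
    Reduce coefficients mod 13: 3·t ≡ 12 (mod 13).
    The inverse of 3 mod 13 is 9 (since 3·9 = 27 = 2·13 + 1), so t ≡ 9·12 = 108 ≡ 4 (mod 13).
    Then x = 51 + 55·4 = 271, valid modulo lcm(55, 13) = 715: x ≡ 271 (mod 715).
Verify: 271 mod 11 = 7 ✓, 271 mod 5 = 1 ✓, 271 mod 13 = 11 ✓.

x ≡ 271 (mod 715).


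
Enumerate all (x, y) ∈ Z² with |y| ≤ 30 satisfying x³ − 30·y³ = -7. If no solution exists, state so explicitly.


The equation is x³ - 30y³ = -7. For fixed y, x³ = 30·y³ − 7, so a solution requires the RHS to be a perfect cube.
Strategy: iterate y from -30 to 30, compute RHS = 30·y³ − 7, and check whether it is a (positive or negative) perfect cube.
Check small values of y:
  y = 0: RHS = -7 is not a perfect cube.
  y = 1: RHS = 23 is not a perfect cube.
  y = -1: RHS = -37 is not a perfect cube.
  y = 2: RHS = 233 is not a perfect cube.
  y = -2: RHS = -247 is not a perfect cube.
  y = 3: RHS = 803 is not a perfect cube.
  y = -3: RHS = -817 is not a perfect cube.
Continuing the search up to |y| = 30 finds no solutions either.
No (x, y) in the scanned range satisfies the equation.

No integer solutions with |y| ≤ 30.


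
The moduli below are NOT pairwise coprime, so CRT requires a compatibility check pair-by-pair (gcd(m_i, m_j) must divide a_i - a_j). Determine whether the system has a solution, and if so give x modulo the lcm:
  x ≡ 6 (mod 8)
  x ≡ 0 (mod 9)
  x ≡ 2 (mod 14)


Moduli 8, 9, 14 are not pairwise coprime, so CRT works modulo lcm(m_i) when all pairwise compatibility conditions hold.
Pairwise compatibility: gcd(m_i, m_j) must divide a_i - a_j for every pair.
Merge one congruence at a time:
  Start: x ≡ 6 (mod 8).
  Combine with x ≡ 0 (mod 9): gcd(8, 9) = 1; 0 - 6 = -6, which IS divisible by 1, so compatible.
    Write x = 6 + 8·t and substitute into x ≡ 0 (mod 9): 8·t ≡ 0 − 6 = -6 (mod 9).
    Reduce coefficients mod 9: 8·t ≡ 3 (mod 9).
    The inverse of 8 mod 9 is 8 (since 8·8 = 64 = 7·9 + 1), so t ≡ 8·3 = 24 ≡ 6 (mod 9).
    Then x = 6 + 8·6 = 54, valid modulo lcm(8, 9) = 72: x ≡ 54 (mod 72).
  Combine with x ≡ 2 (mod 14): gcd(72, 14) = 2; 2 - 54 = -52, which IS divisible by 2, so compatible.
    Write x = 54 + 72·t and substitute into x ≡ 2 (mod 14): 72·t ≡ 2 − 54 = -52 (mod 14).
    Divide the congruence (and modulus) by g = 2: 36·t ≡ -26 (mod 7).
    Reduce coefficients mod 7: 1·t ≡ 2 (mod 7).
    So t ≡ 2 (mod 7).
    Then x = 54 + 72·2 = 198, valid modulo lcm(72, 14) = 504: x ≡ 198 (mod 504).
Verify: 198 mod 8 = 6, 198 mod 9 = 0, 198 mod 14 = 2.

x ≡ 198 (mod 504).


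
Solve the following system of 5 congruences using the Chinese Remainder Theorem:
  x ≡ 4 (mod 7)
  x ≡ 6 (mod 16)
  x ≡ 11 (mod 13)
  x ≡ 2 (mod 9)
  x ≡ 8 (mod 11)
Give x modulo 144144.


Product of moduli M = 7 · 16 · 13 · 9 · 11 = 144144.
Merge one congruence at a time:
  Start: x ≡ 4 (mod 7).
  Combine with x ≡ 6 (mod 16); new modulus lcm = 112.
    Write x = 4 + 7·t and substitute into x ≡ 6 (mod 16): 7·t ≡ 6 − 4 = 2 (mod 16).
    The inverse of 7 mod 16 is 7 (since 7·7 = 49 = 3·16 + 1), so t ≡ 7·2 = 14 ≡ 14 (mod 16).
    Then x = 4 + 7·14 = 102, valid modulo lcm(7, 16) = 112: x ≡ 102 (mod 112).
  Combine with x ≡ 11 (mod 13); new modulus lcm = 1456.
    Write x = 102 + 112·t and substitute into x ≡ 11 (mod 13): 112·t ≡ 11 − 102 = -91 (mod 13).
    Reduce coefficients mod 13: 8·t ≡ 0 (mod 13).
    The inverse of 8 mod 13 is 5 (since 8·5 = 40 = 3·13 + 1), so t ≡ 5·0 = 0 ≡ 0 (mod 13).
    Then x = 102 + 112·0 = 102, valid modulo lcm(112, 13) = 1456: x ≡ 102 (mod 1456).
  Combine with x ≡ 2 (mod 9); new modulus lcm = 13104.
    Write x = 102 + 1456·t and substitute into x ≡ 2 (mod 9): 1456·t ≡ 2 − 102 = -100 (mod 9).
    Reduce coefficients mod 9: 7·t ≡ 8 (mod 9).
    The inverse of 7 mod 9 is 4 (since 7·4 = 28 = 3·9 + 1), so t ≡ 4·8 = 32 ≡ 5 (mod 9).
    Then x = 102 + 1456·5 = 7382, valid modulo lcm(1456, 9) = 13104: x ≡ 7382 (mod 13104).
  Combine with x ≡ 8 (mod 11); new modulus lcm = 144144.
    Write x = 7382 + 13104·t and substitute into x ≡ 8 (mod 11): 13104·t ≡ 8 − 7382 = -7374 (mod 11).
    Reduce coefficients mod 11: 3·t ≡ 7 (mod 11).
    The inverse of 3 mod 11 is 4 (since 3·4 = 12 = 1·11 + 1), so t ≡ 4·7 = 28 ≡ 6 (mod 11).
    Then x = 7382 + 13104·6 = 86006, valid modulo lcm(13104, 11) = 144144: x ≡ 86006 (mod 144144).
Verify against each original: 86006 mod 7 = 4, 86006 mod 16 = 6, 86006 mod 13 = 11, 86006 mod 9 = 2, 86006 mod 11 = 8.

x ≡ 86006 (mod 144144).


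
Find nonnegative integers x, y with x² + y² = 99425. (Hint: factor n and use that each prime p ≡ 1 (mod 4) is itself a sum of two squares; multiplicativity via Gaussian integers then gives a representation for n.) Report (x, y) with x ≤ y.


Step 1: Factor n = 99425 = 5^2 · 41 · 97.
Step 2: Check the mod-4 condition on each prime factor: 5 ≡ 1 (mod 4), exponent 2; 41 ≡ 1 (mod 4), exponent 1; 97 ≡ 1 (mod 4), exponent 1.
All primes ≡ 3 (mod 4) appear to even exponent (or don't appear), so by the two-squares theorem n IS expressible as a sum of two squares.
Step 3: Build a representation. Group n = k² · m with k = 5 and m = 41 · 97 = 3977 (a product of primes ≡ 1 (mod 4)); a representation of m scales to one of n via (k·x)² + (k·y)² = k²(x² + y²). Each prime p ≡ 1 (mod 4) is itself a sum of two squares; find a² by testing p − a² for a perfect square:
  41: 41 − 1² = 40, 41 − 2² = 37, 41 − 3² = 32, 41 − 4² = 25 = 5² ⇒ 41 = 4² + 5².
  97: 97 − 1² = 96, 97 − 2² = 93, 97 − 3² = 88, 97 − 4² = 81 = 9² ⇒ 97 = 4² + 9².
  Combine using the Brahmagupta–Fibonacci identity (a² + b²)(c² + d²) = (ac − bd)² + (ad + bc)² = (ac + bd)² + (ad − bc)²:
  41 · 97 = 3977: from (4² + 5²)(4² + 9²), take (4·4 − 5·9, 4·9 + 5·4) = (16 − 45, 36 + 20) = (-29, 56); dropping signs (only squares matter) gives (29, 56); check 29² + 56² = 841 + 3136 = 3977 ✓.
  Scale by k = 5: (5·29, 5·56) = (145, 280).
Step 4: Order so x ≤ y and verify: 145² + 280² = 21025 + 78400 = 99425 = n. ✓

n = 99425 = 145² + 280² (one valid representation with x ≤ y).


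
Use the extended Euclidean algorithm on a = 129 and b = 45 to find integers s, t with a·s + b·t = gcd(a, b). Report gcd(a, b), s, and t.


Euclidean algorithm on (129, 45) — divide until remainder is 0:
  129 = 2 · 45 + 39
  45 = 1 · 39 + 6
  39 = 6 · 6 + 3
  6 = 2 · 3 + 0
gcd(129, 45) = 3.
Track Bezout coefficients alongside the remainders: start with r₀ = 129 = a·1 + b·0 (s = 1, t = 0) and r₁ = 45 = a·0 + b·1 (s = 0, t = 1); each new remainder r_{k+1} = r_{k-1} − q_k·r_k inherits s_{k+1} = s_{k-1} − q_k·s_k, t_{k+1} = t_{k-1} − q_k·t_k, so r_k = a·s_k + b·t_k at every step:
  q = 2: r = 39, s = 1 − 2·0 = 1, t = 0 − 2·1 = -2  (check: 129·1 + 45·(-2) = 39)
  q = 1: r = 6, s = 0 − 1·1 = -1, t = 1 − 1·(-2) = 3  (check: 129·(-1) + 45·3 = 6)
  q = 6: r = 3, s = 1 − 6·(-1) = 7, t = -2 − 6·3 = -20  (check: 129·7 + 45·(-20) = 3)
The row with r = 3 (the gcd) gives the Bezout coefficients s = 7, t = -20.
Result: 129 · (7) + 45 · (-20) = 3.

gcd(129, 45) = 3; s = 7, t = -20 (check: 129·7 + 45·(-20) = 3).


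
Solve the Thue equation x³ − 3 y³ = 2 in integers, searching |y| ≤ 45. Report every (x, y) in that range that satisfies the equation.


The equation is x³ - 3y³ = 2. For fixed y, x³ = 3·y³ + 2, so a solution requires the RHS to be a perfect cube.
Strategy: iterate y from -45 to 45, compute RHS = 3·y³ + 2, and check whether it is a (positive or negative) perfect cube.
Check small values of y:
  y = 0: RHS = 2 is not a perfect cube.
  y = 1: RHS = 5 is not a perfect cube.
  y = -1: RHS = -1 = (-1)³ ⇒ x = -1 works.
  y = 2: RHS = 26 is not a perfect cube.
  y = -2: RHS = -22 is not a perfect cube.
  y = 3: RHS = 83 is not a perfect cube.
  y = -3: RHS = -79 is not a perfect cube.
Continuing the search up to |y| = 45 finds no further solutions beyond those listed.
Collected solutions: (-1, -1).

Solutions (with |y| ≤ 45): (-1, -1).


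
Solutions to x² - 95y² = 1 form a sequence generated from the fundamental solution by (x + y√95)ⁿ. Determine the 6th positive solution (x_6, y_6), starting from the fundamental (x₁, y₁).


Step 1: Find the fundamental solution (x₁, y₁) of x² - 95y² = 1.
  Expand √95 as a continued fraction. a₀ = ⌊√95⌋ = 9; iterate m_{k+1} = d_k·a_k − m_k, d_{k+1} = (95 − m_{k+1}²)/d_k, a_{k+1} = ⌊(a₀ + m_{k+1})/d_{k+1}⌋ (starting m₀ = 0, d₀ = 1), with convergents p_k = a_k·p_{k-1} + p_{k-2}, q_k = a_k·q_{k-1} + q_{k-2} (p₋₁ = 1, q₋₁ = 0):
  k = 0: a₀ = 9; p₀/q₀ = 9/1; p₀² − 95·q₀² = 81 − 95 = -14.
  k = 1: m = 9, d = 14, a = ⌊(9 + 9)/14⌋ = 1; p/q = (1·9 + 1)/(1·1 + 0) = 10/1; p² − 95·q² = 100 − 95 = 5.
  k = 2: m = 5, d = 5, a = ⌊(9 + 5)/5⌋ = 2; p/q = (2·10 + 9)/(2·1 + 1) = 29/3; p² − 95·q² = 841 − 855 = -14.
  k = 3: m = 5, d = 14, a = ⌊(9 + 5)/14⌋ = 1; p/q = (1·29 + 10)/(1·3 + 1) = 39/4; p² − 95·q² = 1521 − 1520 = 1.
  The first convergent with p² − 95·q² = 1 gives the fundamental solution (x₁, y₁) = (39, 4).
Step 2: Apply the recurrence (x_{n+1}, y_{n+1}) = (x₁x_n + 95y₁y_n, x₁y_n + y₁x_n) repeatedly.
  From (x_1, y_1) = (39, 4): x_2 = 39·39 + 95·4·4 = 3041; y_2 = 39·4 + 4·39 = 312.
  From (x_2, y_2) = (3041, 312): x_3 = 39·3041 + 95·4·312 = 237159; y_3 = 39·312 + 4·3041 = 24332.
  From (x_3, y_3) = (237159, 24332): x_4 = 39·237159 + 95·4·24332 = 18495361; y_4 = 39·24332 + 4·237159 = 1897584.
  From (x_4, y_4) = (18495361, 1897584): x_5 = 39·18495361 + 95·4·1897584 = 1442400999; y_5 = 39·1897584 + 4·18495361 = 147987220.
  From (x_5, y_5) = (1442400999, 147987220): x_6 = 39·1442400999 + 95·4·147987220 = 112488782561; y_6 = 39·147987220 + 4·1442400999 = 11541105576.
Step 3: Verify x_6² - 95·y_6² = 12653726202055937718721 - 12653726202055937718720 = 1 (should be 1). ✓

(x_1, y_1) = (39, 4); (x_6, y_6) = (112488782561, 11541105576).


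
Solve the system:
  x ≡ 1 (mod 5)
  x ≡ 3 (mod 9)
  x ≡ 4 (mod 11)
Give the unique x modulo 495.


Moduli 5, 9, 11 are pairwise coprime; by CRT there is a unique solution modulo M = 5 · 9 · 11 = 495.
Solve pairwise, accumulating the modulus:
  Start with x ≡ 1 (mod 5).
  Combine with x ≡ 3 (mod 9): since gcd(5, 9) = 1, we get a unique residue mod 45.
    Write x = 1 + 5·t and substitute into x ≡ 3 (mod 9): 5·t ≡ 3 − 1 = 2 (mod 9).
    The inverse of 5 mod 9 is 2 (since 5·2 = 10 = 1·9 + 1), so t ≡ 2·2 = 4 ≡ 4 (mod 9).
    Then x = 1 + 5·4 = 21, valid modulo lcm(5, 9) = 45: x ≡ 21 (mod 45).
  Combine with x ≡ 4 (mod 11): since gcd(45, 11) = 1, we get a unique residue mod 495.
    Write x = 21 + 45·t and substitute into x ≡ 4 (mod 11): 45·t ≡ 4 − 21 = -17 (mod 11).
    Reduce coefficients mod 11: 1·t ≡ 5 (mod 11).
    So t ≡ 5 (mod 11).
    Then x = 21 + 45·5 = 246, valid modulo lcm(45, 11) = 495: x ≡ 246 (mod 495).
Verify: 246 mod 5 = 1 ✓, 246 mod 9 = 3 ✓, 246 mod 11 = 4 ✓.

x ≡ 246 (mod 495).


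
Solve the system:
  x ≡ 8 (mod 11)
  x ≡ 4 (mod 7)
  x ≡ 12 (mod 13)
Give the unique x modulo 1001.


Moduli 11, 7, 13 are pairwise coprime; by CRT there is a unique solution modulo M = 11 · 7 · 13 = 1001.
Solve pairwise, accumulating the modulus:
  Start with x ≡ 8 (mod 11).
  Combine with x ≡ 4 (mod 7): since gcd(11, 7) = 1, we get a unique residue mod 77.
    Write x = 8 + 11·t and substitute into x ≡ 4 (mod 7): 11·t ≡ 4 − 8 = -4 (mod 7).
    Reduce coefficients mod 7: 4·t ≡ 3 (mod 7).
    The inverse of 4 mod 7 is 2 (since 4·2 = 8 = 1·7 + 1), so t ≡ 2·3 = 6 ≡ 6 (mod 7).
    Then x = 8 + 11·6 = 74, valid modulo lcm(11, 7) = 77: x ≡ 74 (mod 77).
  Combine with x ≡ 12 (mod 13): since gcd(77, 13) = 1, we get a unique residue mod 1001.
    Write x = 74 + 77·t and substitute into x ≡ 12 (mod 13): 77·t ≡ 12 − 74 = -62 (mod 13).
    Reduce coefficients mod 13: 12·t ≡ 3 (mod 13).
    The inverse of 12 mod 13 is 12 (since 12·12 = 144 = 11·13 + 1), so t ≡ 12·3 = 36 ≡ 10 (mod 13).
    Then x = 74 + 77·10 = 844, valid modulo lcm(77, 13) = 1001: x ≡ 844 (mod 1001).
Verify: 844 mod 11 = 8 ✓, 844 mod 7 = 4 ✓, 844 mod 13 = 12 ✓.

x ≡ 844 (mod 1001).


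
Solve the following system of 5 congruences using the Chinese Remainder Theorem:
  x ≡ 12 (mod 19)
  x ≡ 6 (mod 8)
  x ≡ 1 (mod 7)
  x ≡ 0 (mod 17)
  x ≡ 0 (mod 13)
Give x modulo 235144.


Product of moduli M = 19 · 8 · 7 · 17 · 13 = 235144.
Merge one congruence at a time:
  Start: x ≡ 12 (mod 19).
  Combine with x ≡ 6 (mod 8); new modulus lcm = 152.
    Write x = 12 + 19·t and substitute into x ≡ 6 (mod 8): 19·t ≡ 6 − 12 = -6 (mod 8).
    Reduce coefficients mod 8: 3·t ≡ 2 (mod 8).
    The inverse of 3 mod 8 is 3 (since 3·3 = 9 = 1·8 + 1), so t ≡ 3·2 = 6 ≡ 6 (mod 8).
    Then x = 12 + 19·6 = 126, valid modulo lcm(19, 8) = 152: x ≡ 126 (mod 152).
  Combine with x ≡ 1 (mod 7); new modulus lcm = 1064.
    Write x = 126 + 152·t and substitute into x ≡ 1 (mod 7): 152·t ≡ 1 − 126 = -125 (mod 7).
    Reduce coefficients mod 7: 5·t ≡ 1 (mod 7).
    The inverse of 5 mod 7 is 3 (since 5·3 = 15 = 2·7 + 1), so t ≡ 3·1 = 3 ≡ 3 (mod 7).
    Then x = 126 + 152·3 = 582, valid modulo lcm(152, 7) = 1064: x ≡ 582 (mod 1064).
  Combine with x ≡ 0 (mod 17); new modulus lcm = 18088.
    Write x = 582 + 1064·t and substitute into x ≡ 0 (mod 17): 1064·t ≡ 0 − 582 = -582 (mod 17).
    Reduce coefficients mod 17: 10·t ≡ 13 (mod 17).
    The inverse of 10 mod 17 is 12 (since 10·12 = 120 = 7·17 + 1), so t ≡ 12·13 = 156 ≡ 3 (mod 17).
    Then x = 582 + 1064·3 = 3774, valid modulo lcm(1064, 17) = 18088: x ≡ 3774 (mod 18088).
  Combine with x ≡ 0 (mod 13); new modulus lcm = 235144.
    Write x = 3774 + 18088·t and substitute into x ≡ 0 (mod 13): 18088·t ≡ 0 − 3774 = -3774 (mod 13).
    Reduce coefficients mod 13: 5·t ≡ 9 (mod 13).
    The inverse of 5 mod 13 is 8 (since 5·8 = 40 = 3·13 + 1), so t ≡ 8·9 = 72 ≡ 7 (mod 13).
    Then x = 3774 + 18088·7 = 130390, valid modulo lcm(18088, 13) = 235144: x ≡ 130390 (mod 235144).
Verify against each original: 130390 mod 19 = 12, 130390 mod 8 = 6, 130390 mod 7 = 1, 130390 mod 17 = 0, 130390 mod 13 = 0.

x ≡ 130390 (mod 235144).


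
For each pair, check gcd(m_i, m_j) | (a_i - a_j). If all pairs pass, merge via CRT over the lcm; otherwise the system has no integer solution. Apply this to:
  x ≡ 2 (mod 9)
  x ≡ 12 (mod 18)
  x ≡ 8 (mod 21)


Moduli 9, 18, 21 are not pairwise coprime, so CRT works modulo lcm(m_i) when all pairwise compatibility conditions hold.
Pairwise compatibility: gcd(m_i, m_j) must divide a_i - a_j for every pair.
Merge one congruence at a time:
  Start: x ≡ 2 (mod 9).
  Combine with x ≡ 12 (mod 18): gcd(9, 18) = 9, and 12 - 2 = 10 is NOT divisible by 9.
    ⇒ system is inconsistent (no integer solution).

No solution (the system is inconsistent).


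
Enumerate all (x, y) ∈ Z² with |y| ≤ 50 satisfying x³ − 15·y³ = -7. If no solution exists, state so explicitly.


The equation is x³ - 15y³ = -7. For fixed y, x³ = 15·y³ − 7, so a solution requires the RHS to be a perfect cube.
Strategy: iterate y from -50 to 50, compute RHS = 15·y³ − 7, and check whether it is a (positive or negative) perfect cube.
Check small values of y:
  y = 0: RHS = -7 is not a perfect cube.
  y = 1: RHS = 8 = (2)³ ⇒ x = 2 works.
  y = -1: RHS = -22 is not a perfect cube.
  y = 2: RHS = 113 is not a perfect cube.
  y = -2: RHS = -127 is not a perfect cube.
  y = 3: RHS = 398 is not a perfect cube.
  y = -3: RHS = -412 is not a perfect cube.
Continuing the search up to |y| = 50 finds no further solutions beyond those listed.
Collected solutions: (2, 1).

Solutions (with |y| ≤ 50): (2, 1).
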